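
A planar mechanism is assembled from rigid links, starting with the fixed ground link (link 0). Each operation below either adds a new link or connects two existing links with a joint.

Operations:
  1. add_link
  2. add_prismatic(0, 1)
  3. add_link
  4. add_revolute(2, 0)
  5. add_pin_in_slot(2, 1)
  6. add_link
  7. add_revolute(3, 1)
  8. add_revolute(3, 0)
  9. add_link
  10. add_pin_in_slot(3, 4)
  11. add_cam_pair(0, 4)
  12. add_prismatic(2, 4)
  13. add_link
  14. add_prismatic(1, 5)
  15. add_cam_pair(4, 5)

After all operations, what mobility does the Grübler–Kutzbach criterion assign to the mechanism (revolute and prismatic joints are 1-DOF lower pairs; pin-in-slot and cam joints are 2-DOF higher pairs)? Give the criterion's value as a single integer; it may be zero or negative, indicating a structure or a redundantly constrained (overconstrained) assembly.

link 0 = ground. State L|J1|J2 = 1|0|0
+link1  2|0|0
P(0,1) f=1→J1  2|1|0
+link2  3|1|0
R(2,0) f=1→J1  3|2|0
PS(2,1) f=2→J2  3|2|1
+link3  4|2|1
R(3,1) f=1→J1  4|3|1
R(3,0) f=1→J1  4|4|1
+link4  5|4|1
PS(3,4) f=2→J2  5|4|2
C(0,4) f=2→J2  5|4|3
P(2,4) f=1→J1  5|5|3
+link5  6|5|3
P(1,5) f=1→J1  6|6|3
C(4,5) f=2→J2  6|6|4
M = 3(6−1)−2·6−4 = 15−12−4 = -1

M = -1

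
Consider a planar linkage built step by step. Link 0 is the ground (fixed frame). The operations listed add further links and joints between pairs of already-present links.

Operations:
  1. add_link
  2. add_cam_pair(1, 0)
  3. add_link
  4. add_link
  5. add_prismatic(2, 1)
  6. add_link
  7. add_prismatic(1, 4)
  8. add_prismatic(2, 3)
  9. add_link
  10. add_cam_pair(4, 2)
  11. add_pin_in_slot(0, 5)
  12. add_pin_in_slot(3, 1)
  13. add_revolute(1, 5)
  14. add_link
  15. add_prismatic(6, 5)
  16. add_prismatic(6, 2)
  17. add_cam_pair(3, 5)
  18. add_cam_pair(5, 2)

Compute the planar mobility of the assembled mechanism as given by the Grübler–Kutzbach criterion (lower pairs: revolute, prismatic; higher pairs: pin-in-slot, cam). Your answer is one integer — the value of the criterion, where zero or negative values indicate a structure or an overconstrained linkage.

M = 0

L=1 J1=0 J2=0
add link → L=2 J1=0 J2=0
C@1,0 dof=2 J2 → L=2 J1=0 J2=1
add link → L=3 J1=0 J2=1
add link → L=4 J1=0 J2=1
P@2,1 dof=1 J1 → L=4 J1=1 J2=1
add link → L=5 J1=1 J2=1
P@1,4 dof=1 J1 → L=5 J1=2 J2=1
P@2,3 dof=1 J1 → L=5 J1=3 J2=1
add link → L=6 J1=3 J2=1
C@4,2 dof=2 J2 → L=6 J1=3 J2=2
PS@0,5 dof=2 J2 → L=6 J1=3 J2=3
PS@3,1 dof=2 J2 → L=6 J1=3 J2=4
R@1,5 dof=1 J1 → L=6 J1=4 J2=4
add link → L=7 J1=4 J2=4
P@6,5 dof=1 J1 → L=7 J1=5 J2=4
P@6,2 dof=1 J1 → L=7 J1=6 J2=4
C@3,5 dof=2 J2 → L=7 J1=6 J2=5
C@5,2 dof=2 J2 → L=7 J1=6 J2=6
M=3(L−1)−2J1−J2=3·6−2·6−6=0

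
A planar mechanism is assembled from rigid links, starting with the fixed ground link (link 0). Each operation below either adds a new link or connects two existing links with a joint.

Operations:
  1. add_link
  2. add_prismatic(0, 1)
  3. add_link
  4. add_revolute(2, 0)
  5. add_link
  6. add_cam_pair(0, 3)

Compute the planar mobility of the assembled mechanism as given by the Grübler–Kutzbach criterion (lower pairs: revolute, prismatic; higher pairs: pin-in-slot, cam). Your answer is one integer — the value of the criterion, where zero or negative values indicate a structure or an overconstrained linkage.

(L,J1,J2)=(1,0,0); link0 fixed
link1: (2,0,0)
P 0-1 [J1]: (2,1,0)
link2: (3,1,0)
R 2-0 [J1]: (3,2,0)
link3: (4,2,0)
C 0-3 [J2]: (4,2,1)
Grübler: 3·3 − 2·2 − 1 = 4

M = 4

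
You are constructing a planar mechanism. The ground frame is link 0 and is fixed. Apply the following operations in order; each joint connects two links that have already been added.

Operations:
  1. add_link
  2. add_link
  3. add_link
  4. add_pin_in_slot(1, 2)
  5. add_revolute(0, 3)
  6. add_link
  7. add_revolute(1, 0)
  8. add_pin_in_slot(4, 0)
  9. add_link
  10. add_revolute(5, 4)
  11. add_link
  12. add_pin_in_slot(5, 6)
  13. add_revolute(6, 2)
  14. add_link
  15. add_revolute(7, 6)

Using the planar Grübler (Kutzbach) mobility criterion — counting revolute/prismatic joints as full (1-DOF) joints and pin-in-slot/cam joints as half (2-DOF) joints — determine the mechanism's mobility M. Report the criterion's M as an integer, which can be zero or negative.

M = 8

L=1 J1=0 J2=0
add link → L=2 J1=0 J2=0
add link → L=3 J1=0 J2=0
add link → L=4 J1=0 J2=0
PS@1,2 dof=2 J2 → L=4 J1=0 J2=1
R@0,3 dof=1 J1 → L=4 J1=1 J2=1
add link → L=5 J1=1 J2=1
R@1,0 dof=1 J1 → L=5 J1=2 J2=1
PS@4,0 dof=2 J2 → L=5 J1=2 J2=2
add link → L=6 J1=2 J2=2
R@5,4 dof=1 J1 → L=6 J1=3 J2=2
add link → L=7 J1=3 J2=2
PS@5,6 dof=2 J2 → L=7 J1=3 J2=3
R@6,2 dof=1 J1 → L=7 J1=4 J2=3
add link → L=8 J1=4 J2=3
R@7,6 dof=1 J1 → L=8 J1=5 J2=3
M=3(L−1)−2J1−J2=3·7−2·5−3=8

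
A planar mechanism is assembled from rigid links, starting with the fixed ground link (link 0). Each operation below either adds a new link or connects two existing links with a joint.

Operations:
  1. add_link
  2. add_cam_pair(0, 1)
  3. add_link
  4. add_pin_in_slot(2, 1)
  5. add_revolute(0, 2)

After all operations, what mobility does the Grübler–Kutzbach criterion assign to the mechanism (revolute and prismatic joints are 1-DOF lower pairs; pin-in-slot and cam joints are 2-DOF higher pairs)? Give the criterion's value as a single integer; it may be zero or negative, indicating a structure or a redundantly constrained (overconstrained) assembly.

ground; <1,0,0>
#1 <2,0,0>
C:0↔1 J2 <2,0,1>
#2 <3,0,1>
PS:2↔1 J2 <3,0,2>
R:0↔2 J1 <3,1,2>
3×2 − 2×1 − 1×2 = 2

M = 2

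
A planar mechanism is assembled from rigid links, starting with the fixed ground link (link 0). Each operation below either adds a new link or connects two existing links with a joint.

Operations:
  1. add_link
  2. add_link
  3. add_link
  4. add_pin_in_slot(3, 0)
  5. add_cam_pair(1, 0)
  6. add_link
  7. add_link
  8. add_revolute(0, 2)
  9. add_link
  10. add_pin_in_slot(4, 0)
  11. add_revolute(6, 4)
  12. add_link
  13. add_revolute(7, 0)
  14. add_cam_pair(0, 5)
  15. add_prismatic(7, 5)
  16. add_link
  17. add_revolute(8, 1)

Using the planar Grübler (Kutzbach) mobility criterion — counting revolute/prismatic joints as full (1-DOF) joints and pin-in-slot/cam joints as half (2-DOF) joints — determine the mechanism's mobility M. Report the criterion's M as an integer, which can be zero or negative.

M = 10

(L,J1,J2)=(1,0,0); link0 fixed
link1: (2,0,0)
link2: (3,0,0)
link3: (4,0,0)
PS 3-0 [J2]: (4,0,1)
C 1-0 [J2]: (4,0,2)
link4: (5,0,2)
link5: (6,0,2)
R 0-2 [J1]: (6,1,2)
link6: (7,1,2)
PS 4-0 [J2]: (7,1,3)
R 6-4 [J1]: (7,2,3)
link7: (8,2,3)
R 7-0 [J1]: (8,3,3)
C 0-5 [J2]: (8,3,4)
P 7-5 [J1]: (8,4,4)
link8: (9,4,4)
R 8-1 [J1]: (9,5,4)
Grübler: 3·8 − 2·5 − 4 = 10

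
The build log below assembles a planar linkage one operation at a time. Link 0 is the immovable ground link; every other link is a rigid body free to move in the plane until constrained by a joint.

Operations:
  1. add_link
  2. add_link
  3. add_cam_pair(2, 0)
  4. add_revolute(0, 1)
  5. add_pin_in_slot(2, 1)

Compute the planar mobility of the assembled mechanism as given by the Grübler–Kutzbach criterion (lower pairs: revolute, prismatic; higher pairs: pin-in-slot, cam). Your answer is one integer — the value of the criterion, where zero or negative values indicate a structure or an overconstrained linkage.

ground; <1,0,0>
#1 <2,0,0>
#2 <3,0,0>
C:2↔0 J2 <3,0,1>
R:0↔1 J1 <3,1,1>
PS:2↔1 J2 <3,1,2>
3×2 − 2×1 − 1×2 = 2

M = 2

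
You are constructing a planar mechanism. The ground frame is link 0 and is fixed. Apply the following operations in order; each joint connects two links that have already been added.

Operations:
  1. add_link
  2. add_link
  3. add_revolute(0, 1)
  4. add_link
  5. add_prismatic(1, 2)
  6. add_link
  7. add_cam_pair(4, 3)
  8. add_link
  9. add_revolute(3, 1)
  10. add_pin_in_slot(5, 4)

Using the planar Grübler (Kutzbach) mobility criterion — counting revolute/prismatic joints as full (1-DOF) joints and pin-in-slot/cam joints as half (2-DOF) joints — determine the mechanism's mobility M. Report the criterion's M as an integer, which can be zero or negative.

M = 7

(L,J1,J2)=(1,0,0); link0 fixed
link1: (2,0,0)
link2: (3,0,0)
R 0-1 [J1]: (3,1,0)
link3: (4,1,0)
P 1-2 [J1]: (4,2,0)
link4: (5,2,0)
C 4-3 [J2]: (5,2,1)
link5: (6,2,1)
R 3-1 [J1]: (6,3,1)
PS 5-4 [J2]: (6,3,2)
Grübler: 3·5 − 2·3 − 2 = 7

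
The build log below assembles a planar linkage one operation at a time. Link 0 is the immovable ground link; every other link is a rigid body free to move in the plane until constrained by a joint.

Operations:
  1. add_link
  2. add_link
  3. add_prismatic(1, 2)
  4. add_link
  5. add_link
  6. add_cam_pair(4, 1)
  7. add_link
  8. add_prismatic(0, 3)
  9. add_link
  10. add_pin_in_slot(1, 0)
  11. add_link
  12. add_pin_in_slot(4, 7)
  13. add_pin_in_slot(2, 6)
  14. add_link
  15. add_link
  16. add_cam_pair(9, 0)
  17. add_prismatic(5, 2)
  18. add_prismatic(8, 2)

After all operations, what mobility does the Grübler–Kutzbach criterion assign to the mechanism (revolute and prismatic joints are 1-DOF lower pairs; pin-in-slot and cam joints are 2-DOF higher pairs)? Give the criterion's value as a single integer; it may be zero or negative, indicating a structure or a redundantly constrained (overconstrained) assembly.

M = 14

L=1 J1=0 J2=0
add link → L=2 J1=0 J2=0
add link → L=3 J1=0 J2=0
P@1,2 dof=1 J1 → L=3 J1=1 J2=0
add link → L=4 J1=1 J2=0
add link → L=5 J1=1 J2=0
C@4,1 dof=2 J2 → L=5 J1=1 J2=1
add link → L=6 J1=1 J2=1
P@0,3 dof=1 J1 → L=6 J1=2 J2=1
add link → L=7 J1=2 J2=1
PS@1,0 dof=2 J2 → L=7 J1=2 J2=2
add link → L=8 J1=2 J2=2
PS@4,7 dof=2 J2 → L=8 J1=2 J2=3
PS@2,6 dof=2 J2 → L=8 J1=2 J2=4
add link → L=9 J1=2 J2=4
add link → L=10 J1=2 J2=4
C@9,0 dof=2 J2 → L=10 J1=2 J2=5
P@5,2 dof=1 J1 → L=10 J1=3 J2=5
P@8,2 dof=1 J1 → L=10 J1=4 J2=5
M=3(L−1)−2J1−J2=3·9−2·4−5=14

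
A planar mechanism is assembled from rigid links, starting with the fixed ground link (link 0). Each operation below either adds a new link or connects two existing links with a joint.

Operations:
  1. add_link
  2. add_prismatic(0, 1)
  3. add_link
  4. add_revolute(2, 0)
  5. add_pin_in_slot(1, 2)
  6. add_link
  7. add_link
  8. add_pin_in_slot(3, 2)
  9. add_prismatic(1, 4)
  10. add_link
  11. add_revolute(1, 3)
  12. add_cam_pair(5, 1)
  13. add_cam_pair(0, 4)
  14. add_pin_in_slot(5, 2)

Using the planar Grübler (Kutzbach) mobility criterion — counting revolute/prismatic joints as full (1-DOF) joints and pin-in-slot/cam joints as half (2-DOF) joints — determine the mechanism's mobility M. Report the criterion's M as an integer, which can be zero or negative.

[1;0;0] (link 0 is ground)
L+ [2;0;0]
P(0,1)∈J1 [2;1;0]
L+ [3;1;0]
R(2,0)∈J1 [3;2;0]
PS(1,2)∈J2 [3;2;1]
L+ [4;2;1]
L+ [5;2;1]
PS(3,2)∈J2 [5;2;2]
P(1,4)∈J1 [5;3;2]
L+ [6;3;2]
R(1,3)∈J1 [6;4;2]
C(5,1)∈J2 [6;4;3]
C(0,4)∈J2 [6;4;4]
PS(5,2)∈J2 [6;4;5]
mobility = 15 − 8 − 5 = 2

M = 2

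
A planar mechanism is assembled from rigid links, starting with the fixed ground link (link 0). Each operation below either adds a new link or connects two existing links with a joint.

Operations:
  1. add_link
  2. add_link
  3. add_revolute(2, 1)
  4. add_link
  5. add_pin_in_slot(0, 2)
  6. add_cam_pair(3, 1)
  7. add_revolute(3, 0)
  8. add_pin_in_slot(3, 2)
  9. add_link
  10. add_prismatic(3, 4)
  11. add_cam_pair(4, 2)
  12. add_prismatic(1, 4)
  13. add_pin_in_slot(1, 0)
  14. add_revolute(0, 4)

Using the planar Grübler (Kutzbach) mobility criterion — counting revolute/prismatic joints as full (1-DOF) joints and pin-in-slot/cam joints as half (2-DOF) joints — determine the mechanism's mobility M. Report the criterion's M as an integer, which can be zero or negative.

M = -3

(L,J1,J2)=(1,0,0); link0 fixed
link1: (2,0,0)
link2: (3,0,0)
R 2-1 [J1]: (3,1,0)
link3: (4,1,0)
PS 0-2 [J2]: (4,1,1)
C 3-1 [J2]: (4,1,2)
R 3-0 [J1]: (4,2,2)
PS 3-2 [J2]: (4,2,3)
link4: (5,2,3)
P 3-4 [J1]: (5,3,3)
C 4-2 [J2]: (5,3,4)
P 1-4 [J1]: (5,4,4)
PS 1-0 [J2]: (5,4,5)
R 0-4 [J1]: (5,5,5)
Grübler: 3·4 − 2·5 − 5 = -3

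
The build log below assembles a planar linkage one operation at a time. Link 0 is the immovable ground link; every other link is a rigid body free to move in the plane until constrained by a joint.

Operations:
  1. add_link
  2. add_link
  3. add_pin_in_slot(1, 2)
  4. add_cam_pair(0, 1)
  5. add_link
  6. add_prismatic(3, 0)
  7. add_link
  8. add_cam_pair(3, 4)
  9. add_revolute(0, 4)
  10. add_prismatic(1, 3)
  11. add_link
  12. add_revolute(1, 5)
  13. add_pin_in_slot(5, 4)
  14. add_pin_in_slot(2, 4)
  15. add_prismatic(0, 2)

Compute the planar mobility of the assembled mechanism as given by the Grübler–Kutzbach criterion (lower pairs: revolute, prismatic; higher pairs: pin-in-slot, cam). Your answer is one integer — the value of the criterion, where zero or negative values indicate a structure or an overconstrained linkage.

M = 0

[1;0;0] (link 0 is ground)
L+ [2;0;0]
L+ [3;0;0]
PS(1,2)∈J2 [3;0;1]
C(0,1)∈J2 [3;0;2]
L+ [4;0;2]
P(3,0)∈J1 [4;1;2]
L+ [5;1;2]
C(3,4)∈J2 [5;1;3]
R(0,4)∈J1 [5;2;3]
P(1,3)∈J1 [5;3;3]
L+ [6;3;3]
R(1,5)∈J1 [6;4;3]
PS(5,4)∈J2 [6;4;4]
PS(2,4)∈J2 [6;4;5]
P(0,2)∈J1 [6;5;5]
mobility = 15 − 10 − 5 = 0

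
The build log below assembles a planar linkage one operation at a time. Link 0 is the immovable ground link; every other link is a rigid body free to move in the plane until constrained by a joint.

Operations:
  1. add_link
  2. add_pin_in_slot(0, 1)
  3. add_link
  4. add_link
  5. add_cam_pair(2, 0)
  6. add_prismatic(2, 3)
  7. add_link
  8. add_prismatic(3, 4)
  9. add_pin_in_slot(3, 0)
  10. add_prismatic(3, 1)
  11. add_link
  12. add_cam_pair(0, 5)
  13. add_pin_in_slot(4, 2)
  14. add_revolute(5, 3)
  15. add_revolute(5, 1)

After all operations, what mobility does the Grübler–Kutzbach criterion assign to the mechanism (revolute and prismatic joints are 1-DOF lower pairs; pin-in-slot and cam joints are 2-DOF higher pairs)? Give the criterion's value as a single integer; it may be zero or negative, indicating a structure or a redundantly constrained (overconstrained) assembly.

M = 0

L=1 J1=0 J2=0
add link → L=2 J1=0 J2=0
PS@0,1 dof=2 J2 → L=2 J1=0 J2=1
add link → L=3 J1=0 J2=1
add link → L=4 J1=0 J2=1
C@2,0 dof=2 J2 → L=4 J1=0 J2=2
P@2,3 dof=1 J1 → L=4 J1=1 J2=2
add link → L=5 J1=1 J2=2
P@3,4 dof=1 J1 → L=5 J1=2 J2=2
PS@3,0 dof=2 J2 → L=5 J1=2 J2=3
P@3,1 dof=1 J1 → L=5 J1=3 J2=3
add link → L=6 J1=3 J2=3
C@0,5 dof=2 J2 → L=6 J1=3 J2=4
PS@4,2 dof=2 J2 → L=6 J1=3 J2=5
R@5,3 dof=1 J1 → L=6 J1=4 J2=5
R@5,1 dof=1 J1 → L=6 J1=5 J2=5
M=3(L−1)−2J1−J2=3·5−2·5−5=0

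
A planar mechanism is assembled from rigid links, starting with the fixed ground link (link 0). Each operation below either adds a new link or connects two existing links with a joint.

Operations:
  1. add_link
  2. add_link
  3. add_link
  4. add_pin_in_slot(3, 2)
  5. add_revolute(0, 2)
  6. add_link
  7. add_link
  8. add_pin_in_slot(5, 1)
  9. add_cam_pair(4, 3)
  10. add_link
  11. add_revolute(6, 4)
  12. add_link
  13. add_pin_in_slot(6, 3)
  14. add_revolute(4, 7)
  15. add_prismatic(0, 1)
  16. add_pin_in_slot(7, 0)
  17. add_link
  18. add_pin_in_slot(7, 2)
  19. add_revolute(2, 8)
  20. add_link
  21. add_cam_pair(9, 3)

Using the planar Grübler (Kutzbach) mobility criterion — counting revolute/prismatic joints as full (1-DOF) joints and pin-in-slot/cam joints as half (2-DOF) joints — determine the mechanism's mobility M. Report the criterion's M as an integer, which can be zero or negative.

M = 10

L=1 J1=0 J2=0
add link → L=2 J1=0 J2=0
add link → L=3 J1=0 J2=0
add link → L=4 J1=0 J2=0
PS@3,2 dof=2 J2 → L=4 J1=0 J2=1
R@0,2 dof=1 J1 → L=4 J1=1 J2=1
add link → L=5 J1=1 J2=1
add link → L=6 J1=1 J2=1
PS@5,1 dof=2 J2 → L=6 J1=1 J2=2
C@4,3 dof=2 J2 → L=6 J1=1 J2=3
add link → L=7 J1=1 J2=3
R@6,4 dof=1 J1 → L=7 J1=2 J2=3
add link → L=8 J1=2 J2=3
PS@6,3 dof=2 J2 → L=8 J1=2 J2=4
R@4,7 dof=1 J1 → L=8 J1=3 J2=4
P@0,1 dof=1 J1 → L=8 J1=4 J2=4
PS@7,0 dof=2 J2 → L=8 J1=4 J2=5
add link → L=9 J1=4 J2=5
PS@7,2 dof=2 J2 → L=9 J1=4 J2=6
R@2,8 dof=1 J1 → L=9 J1=5 J2=6
add link → L=10 J1=5 J2=6
C@9,3 dof=2 J2 → L=10 J1=5 J2=7
M=3(L−1)−2J1−J2=3·9−2·5−7=10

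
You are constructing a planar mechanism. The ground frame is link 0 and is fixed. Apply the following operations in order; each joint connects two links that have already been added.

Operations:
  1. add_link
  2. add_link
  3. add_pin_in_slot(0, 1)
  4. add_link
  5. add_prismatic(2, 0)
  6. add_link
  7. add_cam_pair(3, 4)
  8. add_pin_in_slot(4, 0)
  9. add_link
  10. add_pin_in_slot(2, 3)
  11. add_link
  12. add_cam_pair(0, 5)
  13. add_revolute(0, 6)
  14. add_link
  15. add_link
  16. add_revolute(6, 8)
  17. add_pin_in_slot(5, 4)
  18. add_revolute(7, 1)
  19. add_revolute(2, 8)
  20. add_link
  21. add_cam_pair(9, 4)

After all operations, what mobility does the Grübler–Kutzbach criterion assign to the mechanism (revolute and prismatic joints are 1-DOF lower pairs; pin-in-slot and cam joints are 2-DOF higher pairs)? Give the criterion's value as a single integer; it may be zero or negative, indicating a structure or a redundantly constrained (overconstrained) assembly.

M = 10

[1;0;0] (link 0 is ground)
L+ [2;0;0]
L+ [3;0;0]
PS(0,1)∈J2 [3;0;1]
L+ [4;0;1]
P(2,0)∈J1 [4;1;1]
L+ [5;1;1]
C(3,4)∈J2 [5;1;2]
PS(4,0)∈J2 [5;1;3]
L+ [6;1;3]
PS(2,3)∈J2 [6;1;4]
L+ [7;1;4]
C(0,5)∈J2 [7;1;5]
R(0,6)∈J1 [7;2;5]
L+ [8;2;5]
L+ [9;2;5]
R(6,8)∈J1 [9;3;5]
PS(5,4)∈J2 [9;3;6]
R(7,1)∈J1 [9;4;6]
R(2,8)∈J1 [9;5;6]
L+ [10;5;6]
C(9,4)∈J2 [10;5;7]
mobility = 27 − 10 − 7 = 10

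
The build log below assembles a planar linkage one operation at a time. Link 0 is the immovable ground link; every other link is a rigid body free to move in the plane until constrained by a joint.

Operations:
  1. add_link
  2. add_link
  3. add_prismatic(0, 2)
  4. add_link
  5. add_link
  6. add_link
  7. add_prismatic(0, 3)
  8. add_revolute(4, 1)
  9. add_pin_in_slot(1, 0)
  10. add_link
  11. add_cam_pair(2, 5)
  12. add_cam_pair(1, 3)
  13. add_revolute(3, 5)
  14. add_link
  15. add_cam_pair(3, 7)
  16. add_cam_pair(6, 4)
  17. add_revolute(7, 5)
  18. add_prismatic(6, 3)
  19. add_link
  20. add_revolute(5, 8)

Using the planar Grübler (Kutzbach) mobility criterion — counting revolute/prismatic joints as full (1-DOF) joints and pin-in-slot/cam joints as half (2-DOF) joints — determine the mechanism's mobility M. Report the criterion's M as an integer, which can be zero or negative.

ground; <1,0,0>
#1 <2,0,0>
#2 <3,0,0>
P:0↔2 J1 <3,1,0>
#3 <4,1,0>
#4 <5,1,0>
#5 <6,1,0>
P:0↔3 J1 <6,2,0>
R:4↔1 J1 <6,3,0>
PS:1↔0 J2 <6,3,1>
#6 <7,3,1>
C:2↔5 J2 <7,3,2>
C:1↔3 J2 <7,3,3>
R:3↔5 J1 <7,4,3>
#7 <8,4,3>
C:3↔7 J2 <8,4,4>
C:6↔4 J2 <8,4,5>
R:7↔5 J1 <8,5,5>
P:6↔3 J1 <8,6,5>
#8 <9,6,5>
R:5↔8 J1 <9,7,5>
3×8 − 2×7 − 1×5 = 5

M = 5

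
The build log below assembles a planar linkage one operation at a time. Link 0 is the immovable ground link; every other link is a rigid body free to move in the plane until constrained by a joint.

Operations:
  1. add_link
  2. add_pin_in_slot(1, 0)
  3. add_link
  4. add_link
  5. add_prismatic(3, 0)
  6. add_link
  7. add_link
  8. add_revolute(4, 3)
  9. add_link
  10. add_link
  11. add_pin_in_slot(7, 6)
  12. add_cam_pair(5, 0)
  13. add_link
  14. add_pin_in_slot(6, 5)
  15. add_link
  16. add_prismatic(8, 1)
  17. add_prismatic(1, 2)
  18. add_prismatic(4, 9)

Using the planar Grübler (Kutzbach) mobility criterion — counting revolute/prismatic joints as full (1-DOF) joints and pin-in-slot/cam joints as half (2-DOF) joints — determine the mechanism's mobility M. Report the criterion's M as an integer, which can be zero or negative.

M = 13

ground; <1,0,0>
#1 <2,0,0>
PS:1↔0 J2 <2,0,1>
#2 <3,0,1>
#3 <4,0,1>
P:3↔0 J1 <4,1,1>
#4 <5,1,1>
#5 <6,1,1>
R:4↔3 J1 <6,2,1>
#6 <7,2,1>
#7 <8,2,1>
PS:7↔6 J2 <8,2,2>
C:5↔0 J2 <8,2,3>
#8 <9,2,3>
PS:6↔5 J2 <9,2,4>
#9 <10,2,4>
P:8↔1 J1 <10,3,4>
P:1↔2 J1 <10,4,4>
P:4↔9 J1 <10,5,4>
3×9 − 2×5 − 1×4 = 13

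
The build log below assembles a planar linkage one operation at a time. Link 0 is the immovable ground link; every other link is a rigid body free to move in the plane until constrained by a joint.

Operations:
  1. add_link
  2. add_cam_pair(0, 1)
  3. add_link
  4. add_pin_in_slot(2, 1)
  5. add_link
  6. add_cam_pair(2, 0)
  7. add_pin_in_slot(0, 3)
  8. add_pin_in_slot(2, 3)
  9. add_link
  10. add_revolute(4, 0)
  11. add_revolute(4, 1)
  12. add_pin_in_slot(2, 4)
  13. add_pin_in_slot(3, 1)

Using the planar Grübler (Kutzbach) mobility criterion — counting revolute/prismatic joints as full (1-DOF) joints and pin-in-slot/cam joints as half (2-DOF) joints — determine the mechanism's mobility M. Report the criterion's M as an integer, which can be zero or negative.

M = 1

ground; <1,0,0>
#1 <2,0,0>
C:0↔1 J2 <2,0,1>
#2 <3,0,1>
PS:2↔1 J2 <3,0,2>
#3 <4,0,2>
C:2↔0 J2 <4,0,3>
PS:0↔3 J2 <4,0,4>
PS:2↔3 J2 <4,0,5>
#4 <5,0,5>
R:4↔0 J1 <5,1,5>
R:4↔1 J1 <5,2,5>
PS:2↔4 J2 <5,2,6>
PS:3↔1 J2 <5,2,7>
3×4 − 2×2 − 1×7 = 1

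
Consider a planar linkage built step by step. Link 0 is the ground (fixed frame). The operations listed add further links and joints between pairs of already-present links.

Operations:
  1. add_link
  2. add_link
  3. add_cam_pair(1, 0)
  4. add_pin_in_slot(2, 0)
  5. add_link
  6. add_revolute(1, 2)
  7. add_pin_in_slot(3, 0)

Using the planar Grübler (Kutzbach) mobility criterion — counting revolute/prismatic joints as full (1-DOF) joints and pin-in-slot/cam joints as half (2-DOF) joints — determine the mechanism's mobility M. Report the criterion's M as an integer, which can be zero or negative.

M = 4

link 0 = ground. State L|J1|J2 = 1|0|0
+link1  2|0|0
+link2  3|0|0
C(1,0) f=2→J2  3|0|1
PS(2,0) f=2→J2  3|0|2
+link3  4|0|2
R(1,2) f=1→J1  4|1|2
PS(3,0) f=2→J2  4|1|3
M = 3(4−1)−2·1−3 = 9−2−3 = 4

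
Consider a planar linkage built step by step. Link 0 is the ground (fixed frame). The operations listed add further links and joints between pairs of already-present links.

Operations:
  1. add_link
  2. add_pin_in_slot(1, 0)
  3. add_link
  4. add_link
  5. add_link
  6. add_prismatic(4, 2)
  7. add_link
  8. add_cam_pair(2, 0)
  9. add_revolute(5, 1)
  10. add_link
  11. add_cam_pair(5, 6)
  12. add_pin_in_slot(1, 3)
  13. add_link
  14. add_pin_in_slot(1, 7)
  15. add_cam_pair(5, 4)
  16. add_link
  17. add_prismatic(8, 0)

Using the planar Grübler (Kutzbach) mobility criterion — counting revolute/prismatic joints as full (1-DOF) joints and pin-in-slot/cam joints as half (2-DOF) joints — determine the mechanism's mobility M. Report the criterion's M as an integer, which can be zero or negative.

link 0 = ground. State L|J1|J2 = 1|0|0
+link1  2|0|0
PS(1,0) f=2→J2  2|0|1
+link2  3|0|1
+link3  4|0|1
+link4  5|0|1
P(4,2) f=1→J1  5|1|1
+link5  6|1|1
C(2,0) f=2→J2  6|1|2
R(5,1) f=1→J1  6|2|2
+link6  7|2|2
C(5,6) f=2→J2  7|2|3
PS(1,3) f=2→J2  7|2|4
+link7  8|2|4
PS(1,7) f=2→J2  8|2|5
C(5,4) f=2→J2  8|2|6
+link8  9|2|6
P(8,0) f=1→J1  9|3|6
M = 3(9−1)−2·3−6 = 24−6−6 = 12

M = 12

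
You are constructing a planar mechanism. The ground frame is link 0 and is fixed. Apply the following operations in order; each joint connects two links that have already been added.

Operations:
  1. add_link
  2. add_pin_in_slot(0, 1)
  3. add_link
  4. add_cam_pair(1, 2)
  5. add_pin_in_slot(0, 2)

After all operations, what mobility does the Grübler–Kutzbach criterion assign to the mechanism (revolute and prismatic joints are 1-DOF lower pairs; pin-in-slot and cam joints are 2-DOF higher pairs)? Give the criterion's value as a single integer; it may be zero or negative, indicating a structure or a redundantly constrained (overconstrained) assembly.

M = 3

[1;0;0] (link 0 is ground)
L+ [2;0;0]
PS(0,1)∈J2 [2;0;1]
L+ [3;0;1]
C(1,2)∈J2 [3;0;2]
PS(0,2)∈J2 [3;0;3]
mobility = 6 − 0 − 3 = 3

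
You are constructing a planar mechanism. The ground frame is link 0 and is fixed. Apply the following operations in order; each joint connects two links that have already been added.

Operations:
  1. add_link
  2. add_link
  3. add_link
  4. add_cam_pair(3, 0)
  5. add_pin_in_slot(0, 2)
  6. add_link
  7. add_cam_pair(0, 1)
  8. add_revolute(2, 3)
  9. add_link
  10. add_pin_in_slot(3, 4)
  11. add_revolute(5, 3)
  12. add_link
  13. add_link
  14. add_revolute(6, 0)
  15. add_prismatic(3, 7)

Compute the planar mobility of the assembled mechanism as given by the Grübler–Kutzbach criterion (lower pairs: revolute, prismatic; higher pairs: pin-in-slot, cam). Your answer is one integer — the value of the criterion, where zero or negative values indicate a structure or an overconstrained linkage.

[1;0;0] (link 0 is ground)
L+ [2;0;0]
L+ [3;0;0]
L+ [4;0;0]
C(3,0)∈J2 [4;0;1]
PS(0,2)∈J2 [4;0;2]
L+ [5;0;2]
C(0,1)∈J2 [5;0;3]
R(2,3)∈J1 [5;1;3]
L+ [6;1;3]
PS(3,4)∈J2 [6;1;4]
R(5,3)∈J1 [6;2;4]
L+ [7;2;4]
L+ [8;2;4]
R(6,0)∈J1 [8;3;4]
P(3,7)∈J1 [8;4;4]
mobility = 21 − 8 − 4 = 9

M = 9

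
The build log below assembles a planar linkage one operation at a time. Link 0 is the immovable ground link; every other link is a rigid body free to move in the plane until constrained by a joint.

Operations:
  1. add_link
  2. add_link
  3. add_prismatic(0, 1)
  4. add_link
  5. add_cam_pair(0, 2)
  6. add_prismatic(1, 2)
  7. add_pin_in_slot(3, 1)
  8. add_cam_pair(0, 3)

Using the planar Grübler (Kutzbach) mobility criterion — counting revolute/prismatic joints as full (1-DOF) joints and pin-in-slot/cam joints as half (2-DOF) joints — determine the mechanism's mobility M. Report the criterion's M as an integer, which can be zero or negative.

M = 2

ground; <1,0,0>
#1 <2,0,0>
#2 <3,0,0>
P:0↔1 J1 <3,1,0>
#3 <4,1,0>
C:0↔2 J2 <4,1,1>
P:1↔2 J1 <4,2,1>
PS:3↔1 J2 <4,2,2>
C:0↔3 J2 <4,2,3>
3×3 − 2×2 − 1×3 = 2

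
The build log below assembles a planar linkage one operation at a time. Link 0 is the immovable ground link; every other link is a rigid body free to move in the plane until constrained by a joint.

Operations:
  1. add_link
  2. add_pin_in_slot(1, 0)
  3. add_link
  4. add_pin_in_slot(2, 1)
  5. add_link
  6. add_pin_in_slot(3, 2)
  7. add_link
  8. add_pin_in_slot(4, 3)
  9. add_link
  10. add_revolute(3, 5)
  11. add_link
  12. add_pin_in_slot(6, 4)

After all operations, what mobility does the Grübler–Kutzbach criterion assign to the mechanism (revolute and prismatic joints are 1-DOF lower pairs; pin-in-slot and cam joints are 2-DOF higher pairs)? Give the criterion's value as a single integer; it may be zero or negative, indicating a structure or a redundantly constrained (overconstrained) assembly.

[1;0;0] (link 0 is ground)
L+ [2;0;0]
PS(1,0)∈J2 [2;0;1]
L+ [3;0;1]
PS(2,1)∈J2 [3;0;2]
L+ [4;0;2]
PS(3,2)∈J2 [4;0;3]
L+ [5;0;3]
PS(4,3)∈J2 [5;0;4]
L+ [6;0;4]
R(3,5)∈J1 [6;1;4]
L+ [7;1;4]
PS(6,4)∈J2 [7;1;5]
mobility = 18 − 2 − 5 = 11

M = 11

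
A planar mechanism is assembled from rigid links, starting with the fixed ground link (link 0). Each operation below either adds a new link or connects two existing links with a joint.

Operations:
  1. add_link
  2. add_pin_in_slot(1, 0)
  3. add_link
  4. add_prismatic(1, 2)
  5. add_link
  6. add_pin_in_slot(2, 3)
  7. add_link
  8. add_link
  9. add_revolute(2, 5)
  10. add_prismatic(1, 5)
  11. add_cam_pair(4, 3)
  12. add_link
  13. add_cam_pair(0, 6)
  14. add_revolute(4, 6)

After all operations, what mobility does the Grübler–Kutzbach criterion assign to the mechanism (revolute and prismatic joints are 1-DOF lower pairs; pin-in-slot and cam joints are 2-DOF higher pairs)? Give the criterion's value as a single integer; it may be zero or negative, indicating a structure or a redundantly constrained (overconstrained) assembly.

M = 6

link 0 = ground. State L|J1|J2 = 1|0|0
+link1  2|0|0
PS(1,0) f=2→J2  2|0|1
+link2  3|0|1
P(1,2) f=1→J1  3|1|1
+link3  4|1|1
PS(2,3) f=2→J2  4|1|2
+link4  5|1|2
+link5  6|1|2
R(2,5) f=1→J1  6|2|2
P(1,5) f=1→J1  6|3|2
C(4,3) f=2→J2  6|3|3
+link6  7|3|3
C(0,6) f=2→J2  7|3|4
R(4,6) f=1→J1  7|4|4
M = 3(7−1)−2·4−4 = 18−8−4 = 6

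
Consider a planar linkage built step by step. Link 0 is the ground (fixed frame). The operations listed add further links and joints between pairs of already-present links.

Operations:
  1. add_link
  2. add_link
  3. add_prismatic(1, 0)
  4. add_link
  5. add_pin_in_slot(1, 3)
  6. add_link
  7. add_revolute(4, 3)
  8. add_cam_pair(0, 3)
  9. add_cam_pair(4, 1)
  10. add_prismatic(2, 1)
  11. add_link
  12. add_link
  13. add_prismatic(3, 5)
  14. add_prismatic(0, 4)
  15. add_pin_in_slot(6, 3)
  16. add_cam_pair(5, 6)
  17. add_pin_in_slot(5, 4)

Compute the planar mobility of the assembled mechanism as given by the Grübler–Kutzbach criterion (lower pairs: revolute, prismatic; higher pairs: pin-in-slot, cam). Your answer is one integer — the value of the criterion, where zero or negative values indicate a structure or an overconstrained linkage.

M = 2

link 0 = ground. State L|J1|J2 = 1|0|0
+link1  2|0|0
+link2  3|0|0
P(1,0) f=1→J1  3|1|0
+link3  4|1|0
PS(1,3) f=2→J2  4|1|1
+link4  5|1|1
R(4,3) f=1→J1  5|2|1
C(0,3) f=2→J2  5|2|2
C(4,1) f=2→J2  5|2|3
P(2,1) f=1→J1  5|3|3
+link5  6|3|3
+link6  7|3|3
P(3,5) f=1→J1  7|4|3
P(0,4) f=1→J1  7|5|3
PS(6,3) f=2→J2  7|5|4
C(5,6) f=2→J2  7|5|5
PS(5,4) f=2→J2  7|5|6
M = 3(7−1)−2·5−6 = 18−10−6 = 2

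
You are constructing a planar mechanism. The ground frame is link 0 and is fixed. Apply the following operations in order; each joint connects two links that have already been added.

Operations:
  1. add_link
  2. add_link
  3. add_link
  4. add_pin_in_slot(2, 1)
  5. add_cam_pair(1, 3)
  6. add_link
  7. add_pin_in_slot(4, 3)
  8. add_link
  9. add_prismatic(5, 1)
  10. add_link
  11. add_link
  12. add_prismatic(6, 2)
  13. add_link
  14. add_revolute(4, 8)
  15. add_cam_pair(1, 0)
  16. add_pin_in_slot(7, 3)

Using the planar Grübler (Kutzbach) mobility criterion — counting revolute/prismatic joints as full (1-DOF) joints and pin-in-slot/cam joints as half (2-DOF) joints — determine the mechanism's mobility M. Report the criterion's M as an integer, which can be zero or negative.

ground; <1,0,0>
#1 <2,0,0>
#2 <3,0,0>
#3 <4,0,0>
PS:2↔1 J2 <4,0,1>
C:1↔3 J2 <4,0,2>
#4 <5,0,2>
PS:4↔3 J2 <5,0,3>
#5 <6,0,3>
P:5↔1 J1 <6,1,3>
#6 <7,1,3>
#7 <8,1,3>
P:6↔2 J1 <8,2,3>
#8 <9,2,3>
R:4↔8 J1 <9,3,3>
C:1↔0 J2 <9,3,4>
PS:7↔3 J2 <9,3,5>
3×8 − 2×3 − 1×5 = 13

M = 13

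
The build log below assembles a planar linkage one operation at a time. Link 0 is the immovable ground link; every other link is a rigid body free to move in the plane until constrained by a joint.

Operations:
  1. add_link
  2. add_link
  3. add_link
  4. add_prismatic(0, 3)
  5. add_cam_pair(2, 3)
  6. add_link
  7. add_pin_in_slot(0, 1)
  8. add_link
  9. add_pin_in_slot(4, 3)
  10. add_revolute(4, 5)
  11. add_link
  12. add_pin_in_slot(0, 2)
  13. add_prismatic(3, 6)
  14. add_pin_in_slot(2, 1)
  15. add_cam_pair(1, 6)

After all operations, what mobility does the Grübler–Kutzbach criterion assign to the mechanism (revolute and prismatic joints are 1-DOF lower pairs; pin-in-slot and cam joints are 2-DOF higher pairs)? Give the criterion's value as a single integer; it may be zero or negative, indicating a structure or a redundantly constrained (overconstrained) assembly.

M = 6

(L,J1,J2)=(1,0,0); link0 fixed
link1: (2,0,0)
link2: (3,0,0)
link3: (4,0,0)
P 0-3 [J1]: (4,1,0)
C 2-3 [J2]: (4,1,1)
link4: (5,1,1)
PS 0-1 [J2]: (5,1,2)
link5: (6,1,2)
PS 4-3 [J2]: (6,1,3)
R 4-5 [J1]: (6,2,3)
link6: (7,2,3)
PS 0-2 [J2]: (7,2,4)
P 3-6 [J1]: (7,3,4)
PS 2-1 [J2]: (7,3,5)
C 1-6 [J2]: (7,3,6)
Grübler: 3·6 − 2·3 − 6 = 6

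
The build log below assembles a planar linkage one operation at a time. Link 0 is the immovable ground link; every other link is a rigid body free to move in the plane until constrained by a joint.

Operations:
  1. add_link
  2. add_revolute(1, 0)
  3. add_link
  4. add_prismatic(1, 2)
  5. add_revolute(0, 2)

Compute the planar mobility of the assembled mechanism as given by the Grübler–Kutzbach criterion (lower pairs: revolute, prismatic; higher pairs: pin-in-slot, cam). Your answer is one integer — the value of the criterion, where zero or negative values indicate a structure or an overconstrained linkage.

M = 0

link 0 = ground. State L|J1|J2 = 1|0|0
+link1  2|0|0
R(1,0) f=1→J1  2|1|0
+link2  3|1|0
P(1,2) f=1→J1  3|2|0
R(0,2) f=1→J1  3|3|0
M = 3(3−1)−2·3−0 = 6−6−0 = 0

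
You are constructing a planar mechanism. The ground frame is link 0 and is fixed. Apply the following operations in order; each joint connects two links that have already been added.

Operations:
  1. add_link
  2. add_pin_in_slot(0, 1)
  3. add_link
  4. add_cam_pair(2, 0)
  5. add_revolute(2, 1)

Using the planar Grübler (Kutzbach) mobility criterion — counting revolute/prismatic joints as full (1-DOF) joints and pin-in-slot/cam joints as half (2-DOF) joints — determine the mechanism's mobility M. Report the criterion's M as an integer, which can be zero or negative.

(L,J1,J2)=(1,0,0); link0 fixed
link1: (2,0,0)
PS 0-1 [J2]: (2,0,1)
link2: (3,0,1)
C 2-0 [J2]: (3,0,2)
R 2-1 [J1]: (3,1,2)
Grübler: 3·2 − 2·1 − 2 = 2

M = 2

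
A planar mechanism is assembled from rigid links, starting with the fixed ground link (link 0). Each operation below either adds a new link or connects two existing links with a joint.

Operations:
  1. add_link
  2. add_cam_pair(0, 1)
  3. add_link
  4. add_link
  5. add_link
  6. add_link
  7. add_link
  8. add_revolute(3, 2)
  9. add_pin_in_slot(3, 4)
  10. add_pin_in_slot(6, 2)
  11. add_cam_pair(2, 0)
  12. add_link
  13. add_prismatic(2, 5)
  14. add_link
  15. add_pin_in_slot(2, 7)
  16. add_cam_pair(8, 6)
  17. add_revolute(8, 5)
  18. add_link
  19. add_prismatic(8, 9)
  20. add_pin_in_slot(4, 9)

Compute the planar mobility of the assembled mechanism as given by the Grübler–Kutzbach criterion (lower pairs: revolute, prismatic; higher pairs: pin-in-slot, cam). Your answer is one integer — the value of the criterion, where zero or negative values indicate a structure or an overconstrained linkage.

M = 12

link 0 = ground. State L|J1|J2 = 1|0|0
+link1  2|0|0
C(0,1) f=2→J2  2|0|1
+link2  3|0|1
+link3  4|0|1
+link4  5|0|1
+link5  6|0|1
+link6  7|0|1
R(3,2) f=1→J1  7|1|1
PS(3,4) f=2→J2  7|1|2
PS(6,2) f=2→J2  7|1|3
C(2,0) f=2→J2  7|1|4
+link7  8|1|4
P(2,5) f=1→J1  8|2|4
+link8  9|2|4
PS(2,7) f=2→J2  9|2|5
C(8,6) f=2→J2  9|2|6
R(8,5) f=1→J1  9|3|6
+link9  10|3|6
P(8,9) f=1→J1  10|4|6
PS(4,9) f=2→J2  10|4|7
M = 3(10−1)−2·4−7 = 27−8−7 = 12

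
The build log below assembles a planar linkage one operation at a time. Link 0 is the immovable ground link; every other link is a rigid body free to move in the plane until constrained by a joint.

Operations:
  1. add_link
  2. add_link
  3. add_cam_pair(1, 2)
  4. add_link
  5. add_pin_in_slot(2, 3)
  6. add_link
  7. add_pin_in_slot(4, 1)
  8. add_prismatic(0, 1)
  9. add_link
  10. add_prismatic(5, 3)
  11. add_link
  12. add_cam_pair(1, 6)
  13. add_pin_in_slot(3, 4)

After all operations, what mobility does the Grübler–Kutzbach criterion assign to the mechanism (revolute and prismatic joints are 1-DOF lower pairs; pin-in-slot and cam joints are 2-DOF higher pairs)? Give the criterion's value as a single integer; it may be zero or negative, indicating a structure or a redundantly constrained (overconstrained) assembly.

link 0 = ground. State L|J1|J2 = 1|0|0
+link1  2|0|0
+link2  3|0|0
C(1,2) f=2→J2  3|0|1
+link3  4|0|1
PS(2,3) f=2→J2  4|0|2
+link4  5|0|2
PS(4,1) f=2→J2  5|0|3
P(0,1) f=1→J1  5|1|3
+link5  6|1|3
P(5,3) f=1→J1  6|2|3
+link6  7|2|3
C(1,6) f=2→J2  7|2|4
PS(3,4) f=2→J2  7|2|5
M = 3(7−1)−2·2−5 = 18−4−5 = 9

M = 9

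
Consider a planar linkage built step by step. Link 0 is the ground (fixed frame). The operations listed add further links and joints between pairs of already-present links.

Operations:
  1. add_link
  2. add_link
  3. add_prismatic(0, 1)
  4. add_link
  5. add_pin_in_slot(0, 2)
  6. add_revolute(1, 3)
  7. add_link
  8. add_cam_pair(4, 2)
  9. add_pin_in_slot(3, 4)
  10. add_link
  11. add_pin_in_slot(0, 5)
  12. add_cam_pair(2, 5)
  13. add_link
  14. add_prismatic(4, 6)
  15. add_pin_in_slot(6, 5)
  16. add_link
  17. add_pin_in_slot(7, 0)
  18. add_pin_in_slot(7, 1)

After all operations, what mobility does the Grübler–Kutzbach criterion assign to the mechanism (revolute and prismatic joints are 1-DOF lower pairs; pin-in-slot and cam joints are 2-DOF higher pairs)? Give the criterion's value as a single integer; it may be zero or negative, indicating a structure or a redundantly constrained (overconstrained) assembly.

M = 7

link 0 = ground. State L|J1|J2 = 1|0|0
+link1  2|0|0
+link2  3|0|0
P(0,1) f=1→J1  3|1|0
+link3  4|1|0
PS(0,2) f=2→J2  4|1|1
R(1,3) f=1→J1  4|2|1
+link4  5|2|1
C(4,2) f=2→J2  5|2|2
PS(3,4) f=2→J2  5|2|3
+link5  6|2|3
PS(0,5) f=2→J2  6|2|4
C(2,5) f=2→J2  6|2|5
+link6  7|2|5
P(4,6) f=1→J1  7|3|5
PS(6,5) f=2→J2  7|3|6
+link7  8|3|6
PS(7,0) f=2→J2  8|3|7
PS(7,1) f=2→J2  8|3|8
M = 3(8−1)−2·3−8 = 21−6−8 = 7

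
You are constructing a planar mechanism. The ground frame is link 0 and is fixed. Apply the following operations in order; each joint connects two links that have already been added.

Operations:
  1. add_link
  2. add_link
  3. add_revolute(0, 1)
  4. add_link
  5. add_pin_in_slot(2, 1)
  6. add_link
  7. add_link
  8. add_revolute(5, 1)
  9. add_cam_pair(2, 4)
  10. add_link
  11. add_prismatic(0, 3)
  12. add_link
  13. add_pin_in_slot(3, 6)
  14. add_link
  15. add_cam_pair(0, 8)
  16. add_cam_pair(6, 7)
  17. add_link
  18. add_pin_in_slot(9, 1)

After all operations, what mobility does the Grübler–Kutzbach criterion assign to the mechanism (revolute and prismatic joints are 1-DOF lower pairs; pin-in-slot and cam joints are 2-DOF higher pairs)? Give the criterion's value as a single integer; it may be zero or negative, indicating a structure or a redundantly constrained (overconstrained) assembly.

M = 15

[1;0;0] (link 0 is ground)
L+ [2;0;0]
L+ [3;0;0]
R(0,1)∈J1 [3;1;0]
L+ [4;1;0]
PS(2,1)∈J2 [4;1;1]
L+ [5;1;1]
L+ [6;1;1]
R(5,1)∈J1 [6;2;1]
C(2,4)∈J2 [6;2;2]
L+ [7;2;2]
P(0,3)∈J1 [7;3;2]
L+ [8;3;2]
PS(3,6)∈J2 [8;3;3]
L+ [9;3;3]
C(0,8)∈J2 [9;3;4]
C(6,7)∈J2 [9;3;5]
L+ [10;3;5]
PS(9,1)∈J2 [10;3;6]
mobility = 27 − 6 − 6 = 15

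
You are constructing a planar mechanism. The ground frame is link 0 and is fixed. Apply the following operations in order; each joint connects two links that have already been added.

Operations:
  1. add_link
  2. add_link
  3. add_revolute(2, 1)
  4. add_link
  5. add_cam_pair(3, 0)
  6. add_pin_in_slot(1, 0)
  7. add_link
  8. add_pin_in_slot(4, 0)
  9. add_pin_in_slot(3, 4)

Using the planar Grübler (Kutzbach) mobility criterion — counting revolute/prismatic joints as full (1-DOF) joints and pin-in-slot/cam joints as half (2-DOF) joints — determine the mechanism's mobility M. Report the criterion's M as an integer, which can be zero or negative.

M = 6

(L,J1,J2)=(1,0,0); link0 fixed
link1: (2,0,0)
link2: (3,0,0)
R 2-1 [J1]: (3,1,0)
link3: (4,1,0)
C 3-0 [J2]: (4,1,1)
PS 1-0 [J2]: (4,1,2)
link4: (5,1,2)
PS 4-0 [J2]: (5,1,3)
PS 3-4 [J2]: (5,1,4)
Grübler: 3·4 − 2·1 − 4 = 6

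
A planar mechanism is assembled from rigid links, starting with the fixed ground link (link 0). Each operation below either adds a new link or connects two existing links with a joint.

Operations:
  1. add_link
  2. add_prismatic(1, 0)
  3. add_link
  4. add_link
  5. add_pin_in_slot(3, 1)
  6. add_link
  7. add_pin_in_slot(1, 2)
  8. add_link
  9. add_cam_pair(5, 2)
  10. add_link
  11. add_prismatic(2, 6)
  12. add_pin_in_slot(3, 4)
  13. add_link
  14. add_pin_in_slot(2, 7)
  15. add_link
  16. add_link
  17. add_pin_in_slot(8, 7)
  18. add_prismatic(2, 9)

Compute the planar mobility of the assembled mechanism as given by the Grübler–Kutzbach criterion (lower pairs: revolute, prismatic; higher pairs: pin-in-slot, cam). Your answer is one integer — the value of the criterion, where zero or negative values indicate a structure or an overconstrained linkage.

(L,J1,J2)=(1,0,0); link0 fixed
link1: (2,0,0)
P 1-0 [J1]: (2,1,0)
link2: (3,1,0)
link3: (4,1,0)
PS 3-1 [J2]: (4,1,1)
link4: (5,1,1)
PS 1-2 [J2]: (5,1,2)
link5: (6,1,2)
C 5-2 [J2]: (6,1,3)
link6: (7,1,3)
P 2-6 [J1]: (7,2,3)
PS 3-4 [J2]: (7,2,4)
link7: (8,2,4)
PS 2-7 [J2]: (8,2,5)
link8: (9,2,5)
link9: (10,2,5)
PS 8-7 [J2]: (10,2,6)
P 2-9 [J1]: (10,3,6)
Grübler: 3·9 − 2·3 − 6 = 15

M = 15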